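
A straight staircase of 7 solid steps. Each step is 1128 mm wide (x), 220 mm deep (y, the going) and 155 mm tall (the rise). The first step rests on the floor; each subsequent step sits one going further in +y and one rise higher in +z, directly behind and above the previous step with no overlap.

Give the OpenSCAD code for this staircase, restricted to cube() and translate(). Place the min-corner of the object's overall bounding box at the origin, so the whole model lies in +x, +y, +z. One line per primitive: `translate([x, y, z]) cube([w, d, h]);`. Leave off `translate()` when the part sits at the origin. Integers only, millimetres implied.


cube([1128, 220, 155]);
translate([0, 220, 155]) cube([1128, 220, 155]);
translate([0, 440, 310]) cube([1128, 220, 155]);
translate([0, 660, 465]) cube([1128, 220, 155]);
translate([0, 880, 620]) cube([1128, 220, 155]);
translate([0, 1100, 775]) cube([1128, 220, 155]);
translate([0, 1320, 930]) cube([1128, 220, 155]);


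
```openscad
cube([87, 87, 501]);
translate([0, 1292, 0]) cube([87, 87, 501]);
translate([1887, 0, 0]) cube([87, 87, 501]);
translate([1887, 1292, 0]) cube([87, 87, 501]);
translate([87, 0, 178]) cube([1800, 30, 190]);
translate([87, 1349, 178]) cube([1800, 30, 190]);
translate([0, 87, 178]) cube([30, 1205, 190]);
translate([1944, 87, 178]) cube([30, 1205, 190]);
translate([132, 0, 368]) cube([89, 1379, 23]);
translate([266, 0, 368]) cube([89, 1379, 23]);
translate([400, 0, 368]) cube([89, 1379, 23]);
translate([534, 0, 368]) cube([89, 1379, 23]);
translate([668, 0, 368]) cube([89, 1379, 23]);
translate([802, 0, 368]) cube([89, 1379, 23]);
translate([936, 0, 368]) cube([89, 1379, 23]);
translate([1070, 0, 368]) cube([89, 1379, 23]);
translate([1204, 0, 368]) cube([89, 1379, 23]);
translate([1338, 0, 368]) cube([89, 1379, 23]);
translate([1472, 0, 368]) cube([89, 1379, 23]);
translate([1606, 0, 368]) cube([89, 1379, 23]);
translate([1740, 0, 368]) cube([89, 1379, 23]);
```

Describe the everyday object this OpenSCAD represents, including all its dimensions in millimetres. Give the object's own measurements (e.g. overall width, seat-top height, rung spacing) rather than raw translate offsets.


A bed frame 1974 mm long (x) by 1379 mm wide (y). Four 87×87 mm corner posts, 501 mm tall, at the corners of the footprint. Four rails of 30 mm thickness and 190 mm height run between adjacent posts with their undersides at z = 178 mm, their outer faces flush with the outside of the frame (the two x-running rails run between the posts' inner faces; the two y-running rails run between the posts' inner faces). 13 slats, each 89 mm wide (x) and 23 mm thick, lie across the top of the two x-running rails, running the full 1379 mm width of the frame in y; along x they sit between the end posts with a 45 mm gap after the −x posts and between neighbouring slats, leaving 58 mm before the +x posts.


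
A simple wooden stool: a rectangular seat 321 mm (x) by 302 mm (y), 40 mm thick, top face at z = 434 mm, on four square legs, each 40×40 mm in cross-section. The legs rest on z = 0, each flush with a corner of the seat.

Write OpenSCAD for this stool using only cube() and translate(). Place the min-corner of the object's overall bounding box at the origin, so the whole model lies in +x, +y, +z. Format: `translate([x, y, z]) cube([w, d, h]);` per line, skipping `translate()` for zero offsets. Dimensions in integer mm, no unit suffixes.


translate([0, 0, 394]) cube([321, 302, 40]);
cube([40, 40, 394]);
translate([281, 0, 0]) cube([40, 40, 394]);
translate([0, 262, 0]) cube([40, 40, 394]);
translate([281, 262, 0]) cube([40, 40, 394]);


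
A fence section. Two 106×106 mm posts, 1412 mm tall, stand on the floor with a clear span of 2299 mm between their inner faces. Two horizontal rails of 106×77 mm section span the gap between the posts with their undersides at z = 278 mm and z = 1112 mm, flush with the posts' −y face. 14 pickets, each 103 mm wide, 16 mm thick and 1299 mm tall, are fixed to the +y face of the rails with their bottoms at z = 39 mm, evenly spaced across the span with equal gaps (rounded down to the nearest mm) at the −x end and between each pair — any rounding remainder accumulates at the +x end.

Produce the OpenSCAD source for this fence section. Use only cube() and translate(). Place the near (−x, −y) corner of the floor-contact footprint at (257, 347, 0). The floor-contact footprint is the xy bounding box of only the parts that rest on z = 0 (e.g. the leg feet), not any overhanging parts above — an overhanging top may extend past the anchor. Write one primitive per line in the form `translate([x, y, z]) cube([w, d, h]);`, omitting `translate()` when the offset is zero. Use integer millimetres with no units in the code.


translate([257, 347, 0]) cube([106, 106, 1412]);
translate([2662, 347, 0]) cube([106, 106, 1412]);
translate([363, 347, 278]) cube([2299, 106, 77]);
translate([363, 347, 1112]) cube([2299, 106, 77]);
translate([420, 453, 39]) cube([103, 16, 1299]);
translate([580, 453, 39]) cube([103, 16, 1299]);
translate([740, 453, 39]) cube([103, 16, 1299]);
translate([900, 453, 39]) cube([103, 16, 1299]);
translate([1060, 453, 39]) cube([103, 16, 1299]);
translate([1220, 453, 39]) cube([103, 16, 1299]);
translate([1380, 453, 39]) cube([103, 16, 1299]);
translate([1540, 453, 39]) cube([103, 16, 1299]);
translate([1700, 453, 39]) cube([103, 16, 1299]);
translate([1860, 453, 39]) cube([103, 16, 1299]);
translate([2020, 453, 39]) cube([103, 16, 1299]);
translate([2180, 453, 39]) cube([103, 16, 1299]);
translate([2340, 453, 39]) cube([103, 16, 1299]);
translate([2500, 453, 39]) cube([103, 16, 1299]);


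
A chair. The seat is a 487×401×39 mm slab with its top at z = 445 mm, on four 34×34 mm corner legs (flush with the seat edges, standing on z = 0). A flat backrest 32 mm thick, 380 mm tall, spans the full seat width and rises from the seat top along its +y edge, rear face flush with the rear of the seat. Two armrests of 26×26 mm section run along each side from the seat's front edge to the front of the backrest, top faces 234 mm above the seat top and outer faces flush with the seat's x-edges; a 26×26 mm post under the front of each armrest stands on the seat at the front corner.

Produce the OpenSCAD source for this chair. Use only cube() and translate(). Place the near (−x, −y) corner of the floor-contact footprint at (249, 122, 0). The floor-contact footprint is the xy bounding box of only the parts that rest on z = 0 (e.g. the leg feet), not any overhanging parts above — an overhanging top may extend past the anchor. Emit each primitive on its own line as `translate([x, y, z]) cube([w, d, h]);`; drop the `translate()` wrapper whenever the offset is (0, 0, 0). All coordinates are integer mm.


translate([249, 122, 406]) cube([487, 401, 39]);
translate([249, 122, 0]) cube([34, 34, 406]);
translate([702, 122, 0]) cube([34, 34, 406]);
translate([249, 489, 0]) cube([34, 34, 406]);
translate([702, 489, 0]) cube([34, 34, 406]);
translate([249, 491, 445]) cube([487, 32, 380]);
translate([249, 122, 653]) cube([26, 369, 26]);
translate([710, 122, 653]) cube([26, 369, 26]);
translate([249, 122, 445]) cube([26, 26, 208]);
translate([710, 122, 445]) cube([26, 26, 208]);


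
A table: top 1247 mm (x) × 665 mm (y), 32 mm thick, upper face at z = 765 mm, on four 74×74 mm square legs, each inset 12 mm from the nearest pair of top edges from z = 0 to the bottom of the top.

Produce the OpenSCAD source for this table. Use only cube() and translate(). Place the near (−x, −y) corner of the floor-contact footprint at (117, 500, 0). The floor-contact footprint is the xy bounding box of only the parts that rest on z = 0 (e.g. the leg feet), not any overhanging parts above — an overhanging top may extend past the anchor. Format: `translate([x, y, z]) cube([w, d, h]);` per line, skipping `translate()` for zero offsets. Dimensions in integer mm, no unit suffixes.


translate([105, 488, 733]) cube([1247, 665, 32]);
translate([117, 500, 0]) cube([74, 74, 733]);
translate([1266, 500, 0]) cube([74, 74, 733]);
translate([117, 1067, 0]) cube([74, 74, 733]);
translate([1266, 1067, 0]) cube([74, 74, 733]);


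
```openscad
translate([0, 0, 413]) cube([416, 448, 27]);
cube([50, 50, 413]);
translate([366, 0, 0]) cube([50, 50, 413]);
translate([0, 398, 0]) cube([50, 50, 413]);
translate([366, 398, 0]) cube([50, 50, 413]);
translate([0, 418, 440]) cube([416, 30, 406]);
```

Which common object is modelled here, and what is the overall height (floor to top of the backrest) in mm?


A chair. The overall height is 846 mm.

A slab on four corner posts with a tall panel at the back — a chair. The seat slab sits at z = 413 with thickness 27, and the 406 mm backrest starts at the seat top, so the overall height is 413 + 27 + 406 = 846 mm.


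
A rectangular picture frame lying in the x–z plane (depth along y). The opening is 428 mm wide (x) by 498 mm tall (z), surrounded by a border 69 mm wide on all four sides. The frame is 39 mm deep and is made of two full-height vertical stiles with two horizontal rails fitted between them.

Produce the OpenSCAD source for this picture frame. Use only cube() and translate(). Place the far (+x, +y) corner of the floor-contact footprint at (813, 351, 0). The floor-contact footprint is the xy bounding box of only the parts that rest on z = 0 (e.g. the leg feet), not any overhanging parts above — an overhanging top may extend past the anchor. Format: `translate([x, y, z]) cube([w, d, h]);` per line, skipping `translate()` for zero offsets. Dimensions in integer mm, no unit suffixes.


translate([247, 312, 0]) cube([69, 39, 636]);
translate([744, 312, 0]) cube([69, 39, 636]);
translate([316, 312, 0]) cube([428, 39, 69]);
translate([316, 312, 567]) cube([428, 39, 69]);


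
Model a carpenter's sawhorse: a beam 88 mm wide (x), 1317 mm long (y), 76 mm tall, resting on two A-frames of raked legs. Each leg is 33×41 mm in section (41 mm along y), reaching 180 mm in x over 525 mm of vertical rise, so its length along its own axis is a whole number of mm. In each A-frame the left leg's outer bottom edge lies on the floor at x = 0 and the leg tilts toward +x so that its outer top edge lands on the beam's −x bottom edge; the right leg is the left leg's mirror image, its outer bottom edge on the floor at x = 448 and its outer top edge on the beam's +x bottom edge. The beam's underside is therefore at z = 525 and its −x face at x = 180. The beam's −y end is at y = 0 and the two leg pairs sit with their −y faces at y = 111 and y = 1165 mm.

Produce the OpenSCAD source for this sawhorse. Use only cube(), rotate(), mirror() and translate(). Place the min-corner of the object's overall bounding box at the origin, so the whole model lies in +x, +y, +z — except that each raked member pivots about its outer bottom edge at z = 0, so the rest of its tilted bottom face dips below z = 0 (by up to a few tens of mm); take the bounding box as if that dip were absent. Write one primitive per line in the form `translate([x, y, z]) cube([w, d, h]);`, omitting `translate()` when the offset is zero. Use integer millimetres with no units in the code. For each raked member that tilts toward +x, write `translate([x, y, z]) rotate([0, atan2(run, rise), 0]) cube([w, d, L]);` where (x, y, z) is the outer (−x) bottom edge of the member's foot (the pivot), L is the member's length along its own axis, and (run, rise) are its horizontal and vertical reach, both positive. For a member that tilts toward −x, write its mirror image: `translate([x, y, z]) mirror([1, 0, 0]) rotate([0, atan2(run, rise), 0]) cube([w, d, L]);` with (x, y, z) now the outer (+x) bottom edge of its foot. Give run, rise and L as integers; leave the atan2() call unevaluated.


translate([180, 0, 525]) cube([88, 1317, 76]);
translate([0, 111, 0]) rotate([0, atan2(180, 525), 0]) cube([33, 41, 555]);
translate([448, 111, 0]) mirror([1, 0, 0]) rotate([0, atan2(180, 525), 0]) cube([33, 41, 555]);
translate([0, 1165, 0]) rotate([0, atan2(180, 525), 0]) cube([33, 41, 555]);
translate([448, 1165, 0]) mirror([1, 0, 0]) rotate([0, atan2(180, 525), 0]) cube([33, 41, 555]);


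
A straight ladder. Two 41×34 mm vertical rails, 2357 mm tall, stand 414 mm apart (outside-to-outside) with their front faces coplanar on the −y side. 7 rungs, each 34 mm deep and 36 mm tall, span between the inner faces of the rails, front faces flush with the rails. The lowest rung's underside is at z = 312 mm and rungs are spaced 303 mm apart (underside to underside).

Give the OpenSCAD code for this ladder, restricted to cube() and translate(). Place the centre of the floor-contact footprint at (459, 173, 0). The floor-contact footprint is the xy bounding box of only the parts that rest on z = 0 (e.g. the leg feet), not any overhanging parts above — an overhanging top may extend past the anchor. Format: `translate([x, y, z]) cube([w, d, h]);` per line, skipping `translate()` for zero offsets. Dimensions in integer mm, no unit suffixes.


translate([252, 156, 0]) cube([41, 34, 2357]);
translate([625, 156, 0]) cube([41, 34, 2357]);
translate([293, 156, 312]) cube([332, 34, 36]);
translate([293, 156, 615]) cube([332, 34, 36]);
translate([293, 156, 918]) cube([332, 34, 36]);
translate([293, 156, 1221]) cube([332, 34, 36]);
translate([293, 156, 1524]) cube([332, 34, 36]);
translate([293, 156, 1827]) cube([332, 34, 36]);
translate([293, 156, 2130]) cube([332, 34, 36]);


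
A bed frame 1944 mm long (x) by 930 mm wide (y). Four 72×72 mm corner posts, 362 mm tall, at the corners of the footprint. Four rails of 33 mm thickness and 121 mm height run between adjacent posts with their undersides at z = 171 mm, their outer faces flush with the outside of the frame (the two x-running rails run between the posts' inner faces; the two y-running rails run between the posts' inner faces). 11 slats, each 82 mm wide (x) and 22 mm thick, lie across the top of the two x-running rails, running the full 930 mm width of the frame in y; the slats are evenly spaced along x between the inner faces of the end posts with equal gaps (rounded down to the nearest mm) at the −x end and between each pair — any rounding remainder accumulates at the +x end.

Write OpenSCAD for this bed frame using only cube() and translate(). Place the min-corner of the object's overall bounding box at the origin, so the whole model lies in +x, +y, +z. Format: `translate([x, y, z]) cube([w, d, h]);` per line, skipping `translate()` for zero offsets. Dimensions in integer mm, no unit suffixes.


cube([72, 72, 362]);
translate([0, 858, 0]) cube([72, 72, 362]);
translate([1872, 0, 0]) cube([72, 72, 362]);
translate([1872, 858, 0]) cube([72, 72, 362]);
translate([72, 0, 171]) cube([1800, 33, 121]);
translate([72, 897, 171]) cube([1800, 33, 121]);
translate([0, 72, 171]) cube([33, 786, 121]);
translate([1911, 72, 171]) cube([33, 786, 121]);
translate([146, 0, 292]) cube([82, 930, 22]);
translate([302, 0, 292]) cube([82, 930, 22]);
translate([458, 0, 292]) cube([82, 930, 22]);
translate([614, 0, 292]) cube([82, 930, 22]);
translate([770, 0, 292]) cube([82, 930, 22]);
translate([926, 0, 292]) cube([82, 930, 22]);
translate([1082, 0, 292]) cube([82, 930, 22]);
translate([1238, 0, 292]) cube([82, 930, 22]);
translate([1394, 0, 292]) cube([82, 930, 22]);
translate([1550, 0, 292]) cube([82, 930, 22]);
translate([1706, 0, 292]) cube([82, 930, 22]);


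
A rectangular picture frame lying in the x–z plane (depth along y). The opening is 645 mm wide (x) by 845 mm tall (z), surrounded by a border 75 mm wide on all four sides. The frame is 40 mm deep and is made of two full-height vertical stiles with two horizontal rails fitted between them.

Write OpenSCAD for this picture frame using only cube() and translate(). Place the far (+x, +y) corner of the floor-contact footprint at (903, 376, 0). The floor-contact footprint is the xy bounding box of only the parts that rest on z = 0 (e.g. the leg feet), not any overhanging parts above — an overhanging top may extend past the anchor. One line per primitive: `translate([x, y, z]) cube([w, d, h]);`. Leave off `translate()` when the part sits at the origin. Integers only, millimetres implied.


translate([108, 336, 0]) cube([75, 40, 995]);
translate([828, 336, 0]) cube([75, 40, 995]);
translate([183, 336, 0]) cube([645, 40, 75]);
translate([183, 336, 920]) cube([645, 40, 75]);


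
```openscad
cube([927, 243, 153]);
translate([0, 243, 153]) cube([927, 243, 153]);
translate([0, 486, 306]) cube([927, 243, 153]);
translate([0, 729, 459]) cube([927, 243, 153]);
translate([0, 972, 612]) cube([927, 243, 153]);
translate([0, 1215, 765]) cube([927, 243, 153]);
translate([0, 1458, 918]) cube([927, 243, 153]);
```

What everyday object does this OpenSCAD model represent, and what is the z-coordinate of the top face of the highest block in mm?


A staircase. The total rise is 1071 mm.

7 identical blocks, each offset up and back from the previous — a staircase. Each step is 153 mm tall and there are 7 of them, so the total rise is 7 × 153 = 1071 mm.


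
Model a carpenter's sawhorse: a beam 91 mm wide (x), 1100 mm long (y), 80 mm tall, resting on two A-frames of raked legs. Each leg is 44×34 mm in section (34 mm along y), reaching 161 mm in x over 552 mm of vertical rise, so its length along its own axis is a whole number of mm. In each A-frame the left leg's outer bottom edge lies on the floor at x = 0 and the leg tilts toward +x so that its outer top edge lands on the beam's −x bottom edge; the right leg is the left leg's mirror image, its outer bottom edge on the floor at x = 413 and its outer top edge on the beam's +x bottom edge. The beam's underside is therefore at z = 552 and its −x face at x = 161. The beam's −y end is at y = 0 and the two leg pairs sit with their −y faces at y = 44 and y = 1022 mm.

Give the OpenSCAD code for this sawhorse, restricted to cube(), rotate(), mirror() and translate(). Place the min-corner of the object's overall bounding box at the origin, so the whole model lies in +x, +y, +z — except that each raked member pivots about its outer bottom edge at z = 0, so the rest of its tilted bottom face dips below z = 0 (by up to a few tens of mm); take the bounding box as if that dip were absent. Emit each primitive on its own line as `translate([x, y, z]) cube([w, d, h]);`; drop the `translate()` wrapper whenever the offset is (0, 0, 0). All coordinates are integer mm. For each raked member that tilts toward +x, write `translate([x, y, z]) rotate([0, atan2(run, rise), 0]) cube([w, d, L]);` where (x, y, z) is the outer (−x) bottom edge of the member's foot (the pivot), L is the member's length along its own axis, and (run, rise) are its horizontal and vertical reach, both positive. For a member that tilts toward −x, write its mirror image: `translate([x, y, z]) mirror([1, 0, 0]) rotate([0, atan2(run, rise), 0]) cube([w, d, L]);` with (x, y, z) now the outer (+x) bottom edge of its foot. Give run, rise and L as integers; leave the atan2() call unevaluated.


translate([161, 0, 552]) cube([91, 1100, 80]);
translate([0, 44, 0]) rotate([0, atan2(161, 552), 0]) cube([44, 34, 575]);
translate([413, 44, 0]) mirror([1, 0, 0]) rotate([0, atan2(161, 552), 0]) cube([44, 34, 575]);
translate([0, 1022, 0]) rotate([0, atan2(161, 552), 0]) cube([44, 34, 575]);
translate([413, 1022, 0]) mirror([1, 0, 0]) rotate([0, atan2(161, 552), 0]) cube([44, 34, 575]);


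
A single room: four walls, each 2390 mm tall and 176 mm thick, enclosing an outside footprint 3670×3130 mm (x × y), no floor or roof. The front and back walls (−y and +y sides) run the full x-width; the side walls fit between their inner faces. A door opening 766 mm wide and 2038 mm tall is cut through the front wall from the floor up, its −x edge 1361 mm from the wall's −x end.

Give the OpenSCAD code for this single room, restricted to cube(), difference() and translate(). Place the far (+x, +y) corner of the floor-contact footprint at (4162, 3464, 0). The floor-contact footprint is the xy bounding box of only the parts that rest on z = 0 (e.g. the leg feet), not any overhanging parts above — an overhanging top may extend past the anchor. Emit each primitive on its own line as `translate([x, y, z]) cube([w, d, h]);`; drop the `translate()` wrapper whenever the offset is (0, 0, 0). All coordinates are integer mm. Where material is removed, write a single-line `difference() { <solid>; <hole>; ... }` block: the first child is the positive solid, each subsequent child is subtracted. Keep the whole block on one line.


difference() { translate([492, 334, 0]) cube([3670, 176, 2390]); translate([1853, 334, 0]) cube([766, 176, 2038]); }
translate([492, 3288, 0]) cube([3670, 176, 2390]);
translate([492, 510, 0]) cube([176, 2778, 2390]);
translate([3986, 510, 0]) cube([176, 2778, 2390]);


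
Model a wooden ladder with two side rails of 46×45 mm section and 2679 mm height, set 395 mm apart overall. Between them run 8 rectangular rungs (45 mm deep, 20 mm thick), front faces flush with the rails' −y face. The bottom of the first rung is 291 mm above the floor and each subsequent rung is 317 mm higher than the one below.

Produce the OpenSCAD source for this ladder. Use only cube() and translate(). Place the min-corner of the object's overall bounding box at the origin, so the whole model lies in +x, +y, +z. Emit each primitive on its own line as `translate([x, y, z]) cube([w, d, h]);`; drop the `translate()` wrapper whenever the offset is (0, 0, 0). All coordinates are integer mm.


// rung span = 395 - 2*46 = 303
// rung[k] z = 291 + k*317
cube([46, 45, 2679]);
translate([349, 0, 0]) cube([46, 45, 2679]);
translate([46, 0, 291]) cube([303, 45, 20]);
translate([46, 0, 608]) cube([303, 45, 20]);
translate([46, 0, 925]) cube([303, 45, 20]);
translate([46, 0, 1242]) cube([303, 45, 20]);
translate([46, 0, 1559]) cube([303, 45, 20]);
translate([46, 0, 1876]) cube([303, 45, 20]);
translate([46, 0, 2193]) cube([303, 45, 20]);
translate([46, 0, 2510]) cube([303, 45, 20]);


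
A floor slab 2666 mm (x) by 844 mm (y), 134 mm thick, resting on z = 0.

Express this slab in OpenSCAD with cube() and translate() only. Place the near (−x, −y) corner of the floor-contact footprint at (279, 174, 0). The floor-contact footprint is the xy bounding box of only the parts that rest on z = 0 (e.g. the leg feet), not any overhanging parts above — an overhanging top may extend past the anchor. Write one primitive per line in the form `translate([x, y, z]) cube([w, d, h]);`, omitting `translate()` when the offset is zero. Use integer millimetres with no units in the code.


translate([279, 174, 0]) cube([2666, 844, 134]);


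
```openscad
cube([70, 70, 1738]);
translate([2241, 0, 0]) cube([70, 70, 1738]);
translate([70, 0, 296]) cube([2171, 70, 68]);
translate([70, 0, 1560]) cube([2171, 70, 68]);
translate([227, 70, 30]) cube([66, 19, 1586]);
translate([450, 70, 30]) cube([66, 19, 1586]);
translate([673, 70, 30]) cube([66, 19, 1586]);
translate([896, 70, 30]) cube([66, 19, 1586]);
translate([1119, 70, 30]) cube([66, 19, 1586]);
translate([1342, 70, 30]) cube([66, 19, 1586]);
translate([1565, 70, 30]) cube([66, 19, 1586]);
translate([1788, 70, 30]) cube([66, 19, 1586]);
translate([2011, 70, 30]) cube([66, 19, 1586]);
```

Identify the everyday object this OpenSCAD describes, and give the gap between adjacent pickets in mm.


A fence section. The picket gap is 157 mm.

Two posts, two rails, 9 pickets — a fence section. Span 2171 mm holds 9 pickets of 66 mm with 10 equal gaps: ⌊(2171 − 9·66) / 10⌋ = 157 mm.


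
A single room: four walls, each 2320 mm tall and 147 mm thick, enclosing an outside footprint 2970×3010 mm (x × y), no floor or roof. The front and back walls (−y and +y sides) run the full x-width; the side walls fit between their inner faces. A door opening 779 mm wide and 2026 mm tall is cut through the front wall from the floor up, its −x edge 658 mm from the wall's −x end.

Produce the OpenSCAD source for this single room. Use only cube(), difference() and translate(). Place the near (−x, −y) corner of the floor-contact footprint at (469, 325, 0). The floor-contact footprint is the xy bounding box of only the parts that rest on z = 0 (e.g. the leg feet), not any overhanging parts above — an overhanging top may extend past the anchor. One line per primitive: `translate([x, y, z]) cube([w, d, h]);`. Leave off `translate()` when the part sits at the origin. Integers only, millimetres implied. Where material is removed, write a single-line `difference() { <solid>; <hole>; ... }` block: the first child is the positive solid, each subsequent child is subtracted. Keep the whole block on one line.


difference() { translate([469, 325, 0]) cube([2970, 147, 2320]); translate([1127, 325, 0]) cube([779, 147, 2026]); }
translate([469, 3188, 0]) cube([2970, 147, 2320]);
translate([469, 472, 0]) cube([147, 2716, 2320]);
translate([3292, 472, 0]) cube([147, 2716, 2320]);


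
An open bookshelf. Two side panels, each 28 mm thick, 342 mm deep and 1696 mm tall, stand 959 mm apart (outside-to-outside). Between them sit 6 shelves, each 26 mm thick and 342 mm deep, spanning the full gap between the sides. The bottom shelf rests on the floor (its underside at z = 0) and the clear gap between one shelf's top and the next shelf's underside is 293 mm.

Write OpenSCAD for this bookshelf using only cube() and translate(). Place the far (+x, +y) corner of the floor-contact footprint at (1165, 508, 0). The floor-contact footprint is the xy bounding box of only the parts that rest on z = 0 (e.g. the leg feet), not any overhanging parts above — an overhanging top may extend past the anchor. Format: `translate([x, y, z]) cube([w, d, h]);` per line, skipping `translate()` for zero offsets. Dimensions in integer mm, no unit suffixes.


translate([206, 166, 0]) cube([28, 342, 1696]);
translate([1137, 166, 0]) cube([28, 342, 1696]);
translate([234, 166, 0]) cube([903, 342, 26]);
translate([234, 166, 319]) cube([903, 342, 26]);
translate([234, 166, 638]) cube([903, 342, 26]);
translate([234, 166, 957]) cube([903, 342, 26]);
translate([234, 166, 1276]) cube([903, 342, 26]);
translate([234, 166, 1595]) cube([903, 342, 26]);


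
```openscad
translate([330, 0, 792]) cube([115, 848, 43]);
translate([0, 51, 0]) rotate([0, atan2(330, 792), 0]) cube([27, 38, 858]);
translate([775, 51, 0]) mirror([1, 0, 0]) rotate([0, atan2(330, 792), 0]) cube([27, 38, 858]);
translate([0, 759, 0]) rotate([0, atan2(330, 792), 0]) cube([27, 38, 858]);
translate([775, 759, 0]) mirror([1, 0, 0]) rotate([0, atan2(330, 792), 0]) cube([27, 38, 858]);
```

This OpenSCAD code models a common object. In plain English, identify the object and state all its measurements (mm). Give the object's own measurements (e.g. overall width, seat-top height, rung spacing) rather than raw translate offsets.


A sawhorse. A 115×848×43 mm beam (x, y, z) sits on two A-frame leg pairs. Each pair is two raked legs of 27×38 mm section (38 mm along y) splaying symmetrically in x. Each leg rises 792 mm vertically over 330 mm of horizontal reach and is 858 mm long along its own axis. Every leg's outer bottom edge rests on the floor and its outer top edge meets a bottom edge of the beam — the left legs (tilting toward +x) meet the beam's −x bottom edge, the right legs (their mirror images, tilting toward −x) meet its +x bottom edge — so the leg tops tuck under the beam, the beam's underside is 792 mm above the floor, and the feet are 775 mm apart outside-to-outside with the beam centred between them. The two leg pairs are set in 51 mm from either end of the beam.


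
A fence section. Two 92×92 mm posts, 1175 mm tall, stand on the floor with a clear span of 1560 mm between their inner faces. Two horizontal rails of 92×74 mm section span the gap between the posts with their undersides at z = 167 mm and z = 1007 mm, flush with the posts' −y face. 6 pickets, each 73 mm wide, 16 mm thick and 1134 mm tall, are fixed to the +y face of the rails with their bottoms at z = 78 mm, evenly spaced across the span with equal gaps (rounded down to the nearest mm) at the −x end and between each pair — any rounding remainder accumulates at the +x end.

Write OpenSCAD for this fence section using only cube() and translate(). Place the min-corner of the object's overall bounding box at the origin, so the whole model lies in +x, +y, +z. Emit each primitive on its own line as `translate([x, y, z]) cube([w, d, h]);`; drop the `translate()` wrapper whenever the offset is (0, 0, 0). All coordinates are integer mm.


cube([92, 92, 1175]);
translate([1652, 0, 0]) cube([92, 92, 1175]);
translate([92, 0, 167]) cube([1560, 92, 74]);
translate([92, 0, 1007]) cube([1560, 92, 74]);
translate([252, 92, 78]) cube([73, 16, 1134]);
translate([485, 92, 78]) cube([73, 16, 1134]);
translate([718, 92, 78]) cube([73, 16, 1134]);
translate([951, 92, 78]) cube([73, 16, 1134]);
translate([1184, 92, 78]) cube([73, 16, 1134]);
translate([1417, 92, 78]) cube([73, 16, 1134]);


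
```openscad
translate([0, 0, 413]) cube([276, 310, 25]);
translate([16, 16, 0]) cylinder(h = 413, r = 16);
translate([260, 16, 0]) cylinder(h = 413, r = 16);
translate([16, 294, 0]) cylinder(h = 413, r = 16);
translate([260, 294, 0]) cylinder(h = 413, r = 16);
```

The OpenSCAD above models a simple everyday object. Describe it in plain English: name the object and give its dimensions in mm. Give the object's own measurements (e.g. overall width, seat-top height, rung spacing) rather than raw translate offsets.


A simple wooden stool: a rectangular seat 276 mm (x) by 310 mm (y), 25 mm thick, top face at z = 438 mm, on four round legs, each 32 mm in diameter. The legs rest on z = 0, each leg's axis is inset half a diameter from the nearest pair of seat edges (so the leg's bounding box is flush with the corner).


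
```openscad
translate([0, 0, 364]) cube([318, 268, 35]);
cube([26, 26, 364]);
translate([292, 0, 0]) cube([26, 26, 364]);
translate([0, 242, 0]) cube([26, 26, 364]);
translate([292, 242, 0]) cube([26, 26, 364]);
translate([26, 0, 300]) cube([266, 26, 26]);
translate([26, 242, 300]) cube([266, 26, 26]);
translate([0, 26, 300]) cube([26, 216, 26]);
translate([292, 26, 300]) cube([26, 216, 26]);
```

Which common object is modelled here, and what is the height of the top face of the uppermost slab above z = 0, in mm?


A stool. The seat height is 399 mm.

A 318×268×35 slab at z = 364 on four corner posts — a stool. The seat top is 364 + 35 = 399 mm.


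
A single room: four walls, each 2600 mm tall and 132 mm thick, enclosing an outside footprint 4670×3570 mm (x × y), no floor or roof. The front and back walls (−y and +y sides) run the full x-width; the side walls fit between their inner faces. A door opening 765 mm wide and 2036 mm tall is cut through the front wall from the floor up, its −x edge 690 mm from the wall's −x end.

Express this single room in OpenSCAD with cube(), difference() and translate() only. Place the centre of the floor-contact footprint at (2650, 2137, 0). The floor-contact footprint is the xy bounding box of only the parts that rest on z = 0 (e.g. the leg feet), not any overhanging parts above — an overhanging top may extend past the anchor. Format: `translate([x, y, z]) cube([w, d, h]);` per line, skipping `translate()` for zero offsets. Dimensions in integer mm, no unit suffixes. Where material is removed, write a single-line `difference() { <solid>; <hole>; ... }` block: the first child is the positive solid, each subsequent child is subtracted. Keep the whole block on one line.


difference() { translate([315, 352, 0]) cube([4670, 132, 2600]); translate([1005, 352, 0]) cube([765, 132, 2036]); }
translate([315, 3790, 0]) cube([4670, 132, 2600]);
translate([315, 484, 0]) cube([132, 3306, 2600]);
translate([4853, 484, 0]) cube([132, 3306, 2600]);


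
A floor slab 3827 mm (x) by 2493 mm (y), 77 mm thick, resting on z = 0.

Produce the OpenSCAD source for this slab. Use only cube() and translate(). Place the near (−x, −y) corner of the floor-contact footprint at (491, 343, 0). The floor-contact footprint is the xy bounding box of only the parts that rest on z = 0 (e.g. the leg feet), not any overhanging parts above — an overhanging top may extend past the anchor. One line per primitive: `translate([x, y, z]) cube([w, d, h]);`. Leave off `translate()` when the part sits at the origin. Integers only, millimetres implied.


translate([491, 343, 0]) cube([3827, 2493, 77]);


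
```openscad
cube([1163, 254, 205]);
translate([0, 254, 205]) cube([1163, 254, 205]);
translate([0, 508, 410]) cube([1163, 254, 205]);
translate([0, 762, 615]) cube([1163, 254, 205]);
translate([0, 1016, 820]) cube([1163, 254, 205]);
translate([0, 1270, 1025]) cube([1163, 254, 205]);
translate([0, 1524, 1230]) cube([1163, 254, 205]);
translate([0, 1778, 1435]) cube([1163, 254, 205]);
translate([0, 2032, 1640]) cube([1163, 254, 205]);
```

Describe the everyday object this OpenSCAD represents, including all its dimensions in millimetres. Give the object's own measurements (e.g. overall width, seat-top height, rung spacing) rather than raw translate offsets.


A straight staircase of 9 solid steps. Each step is 1163 mm wide (x), 254 mm deep (y, the going) and 205 mm tall (the rise). The first step rests on the floor; each subsequent step sits one going further in +y and one rise higher in +z, directly behind and above the previous step with no overlap.


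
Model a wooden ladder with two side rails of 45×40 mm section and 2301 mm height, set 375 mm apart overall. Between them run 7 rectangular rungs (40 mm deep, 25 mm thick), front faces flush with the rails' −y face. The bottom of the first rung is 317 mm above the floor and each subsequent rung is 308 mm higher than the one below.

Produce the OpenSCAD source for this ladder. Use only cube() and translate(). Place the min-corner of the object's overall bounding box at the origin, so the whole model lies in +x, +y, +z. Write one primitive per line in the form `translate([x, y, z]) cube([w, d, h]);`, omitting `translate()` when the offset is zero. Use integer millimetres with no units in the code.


cube([45, 40, 2301]);
translate([330, 0, 0]) cube([45, 40, 2301]);
translate([45, 0, 317]) cube([285, 40, 25]);
translate([45, 0, 625]) cube([285, 40, 25]);
translate([45, 0, 933]) cube([285, 40, 25]);
translate([45, 0, 1241]) cube([285, 40, 25]);
translate([45, 0, 1549]) cube([285, 40, 25]);
translate([45, 0, 1857]) cube([285, 40, 25]);
translate([45, 0, 2165]) cube([285, 40, 25]);


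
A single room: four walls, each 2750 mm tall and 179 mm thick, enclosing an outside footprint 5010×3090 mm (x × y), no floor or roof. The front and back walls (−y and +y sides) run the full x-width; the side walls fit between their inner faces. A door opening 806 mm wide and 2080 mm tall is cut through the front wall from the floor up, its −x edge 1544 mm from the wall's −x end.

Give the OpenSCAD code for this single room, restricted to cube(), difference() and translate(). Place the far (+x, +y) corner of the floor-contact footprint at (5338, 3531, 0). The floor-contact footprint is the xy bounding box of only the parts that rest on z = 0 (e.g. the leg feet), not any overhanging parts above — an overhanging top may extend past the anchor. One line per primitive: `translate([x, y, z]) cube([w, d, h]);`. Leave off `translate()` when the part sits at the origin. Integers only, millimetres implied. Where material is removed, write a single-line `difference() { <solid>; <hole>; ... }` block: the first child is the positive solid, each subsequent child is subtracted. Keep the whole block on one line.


difference() { translate([328, 441, 0]) cube([5010, 179, 2750]); translate([1872, 441, 0]) cube([806, 179, 2080]); }
translate([328, 3352, 0]) cube([5010, 179, 2750]);
translate([328, 620, 0]) cube([179, 2732, 2750]);
translate([5159, 620, 0]) cube([179, 2732, 2750]);


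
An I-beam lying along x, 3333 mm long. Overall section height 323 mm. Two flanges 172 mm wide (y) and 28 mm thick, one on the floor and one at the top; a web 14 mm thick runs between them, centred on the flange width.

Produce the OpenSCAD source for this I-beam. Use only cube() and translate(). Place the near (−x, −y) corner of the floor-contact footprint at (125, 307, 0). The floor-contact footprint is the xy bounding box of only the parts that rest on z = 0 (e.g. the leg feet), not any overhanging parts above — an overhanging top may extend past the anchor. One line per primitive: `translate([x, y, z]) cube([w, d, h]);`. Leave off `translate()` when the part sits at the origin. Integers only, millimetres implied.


translate([125, 307, 0]) cube([3333, 172, 28]);
translate([125, 386, 28]) cube([3333, 14, 267]);
translate([125, 307, 295]) cube([3333, 172, 28]);


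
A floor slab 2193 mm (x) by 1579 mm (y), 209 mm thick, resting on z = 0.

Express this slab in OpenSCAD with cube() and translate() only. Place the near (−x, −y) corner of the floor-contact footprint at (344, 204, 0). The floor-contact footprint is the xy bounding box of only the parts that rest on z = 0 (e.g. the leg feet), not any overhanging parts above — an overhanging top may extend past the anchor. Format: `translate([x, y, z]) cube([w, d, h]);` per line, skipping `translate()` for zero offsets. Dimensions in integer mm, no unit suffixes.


translate([344, 204, 0]) cube([2193, 1579, 209]);


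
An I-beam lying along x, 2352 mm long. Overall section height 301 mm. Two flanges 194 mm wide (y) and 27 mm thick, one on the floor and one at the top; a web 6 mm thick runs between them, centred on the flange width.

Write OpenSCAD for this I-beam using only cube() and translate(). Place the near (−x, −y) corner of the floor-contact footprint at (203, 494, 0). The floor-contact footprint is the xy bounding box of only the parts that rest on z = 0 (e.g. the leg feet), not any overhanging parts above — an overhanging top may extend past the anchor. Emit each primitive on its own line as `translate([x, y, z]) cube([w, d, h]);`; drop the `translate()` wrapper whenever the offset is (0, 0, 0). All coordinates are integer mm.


translate([203, 494, 0]) cube([2352, 194, 27]);
translate([203, 588, 27]) cube([2352, 6, 247]);
translate([203, 494, 274]) cube([2352, 194, 27]);


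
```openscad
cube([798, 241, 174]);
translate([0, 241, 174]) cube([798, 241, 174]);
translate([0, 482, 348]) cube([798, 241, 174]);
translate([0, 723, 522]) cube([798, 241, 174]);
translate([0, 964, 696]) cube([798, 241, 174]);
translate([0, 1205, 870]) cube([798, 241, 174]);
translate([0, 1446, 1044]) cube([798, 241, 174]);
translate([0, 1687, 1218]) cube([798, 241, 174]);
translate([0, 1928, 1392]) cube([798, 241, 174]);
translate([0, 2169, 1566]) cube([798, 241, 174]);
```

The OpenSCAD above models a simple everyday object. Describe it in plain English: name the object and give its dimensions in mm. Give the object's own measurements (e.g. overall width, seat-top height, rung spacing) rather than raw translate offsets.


A straight staircase of 10 solid steps. Each step is 798 mm wide (x), 241 mm deep (y, the going) and 174 mm tall (the rise). The first step rests on the floor; each subsequent step sits one going further in +y and one rise higher in +z, directly behind and above the previous step with no overlap.


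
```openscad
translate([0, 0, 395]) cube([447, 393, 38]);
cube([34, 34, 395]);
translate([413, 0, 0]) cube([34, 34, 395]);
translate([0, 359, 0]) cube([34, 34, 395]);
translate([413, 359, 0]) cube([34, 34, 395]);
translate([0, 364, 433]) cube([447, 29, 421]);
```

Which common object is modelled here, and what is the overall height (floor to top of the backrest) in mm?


A chair. The overall height is 854 mm.

A slab on four corner posts with a tall panel at the back — a chair. The seat slab sits at z = 395 with thickness 38, and the 421 mm backrest starts at the seat top, so the overall height is 395 + 38 + 421 = 854 mm.


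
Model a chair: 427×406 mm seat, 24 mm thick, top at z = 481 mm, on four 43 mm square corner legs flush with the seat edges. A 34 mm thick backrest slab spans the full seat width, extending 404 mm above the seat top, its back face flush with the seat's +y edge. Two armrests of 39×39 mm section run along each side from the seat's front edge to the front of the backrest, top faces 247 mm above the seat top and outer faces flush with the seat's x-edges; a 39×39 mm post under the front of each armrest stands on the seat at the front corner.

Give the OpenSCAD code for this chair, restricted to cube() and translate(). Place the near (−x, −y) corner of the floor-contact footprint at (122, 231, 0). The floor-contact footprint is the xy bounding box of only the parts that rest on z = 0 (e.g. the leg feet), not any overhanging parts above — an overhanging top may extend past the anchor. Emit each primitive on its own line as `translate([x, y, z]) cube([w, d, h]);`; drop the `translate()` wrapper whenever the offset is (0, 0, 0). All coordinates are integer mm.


translate([122, 231, 457]) cube([427, 406, 24]);
translate([122, 231, 0]) cube([43, 43, 457]);
translate([506, 231, 0]) cube([43, 43, 457]);
translate([122, 594, 0]) cube([43, 43, 457]);
translate([506, 594, 0]) cube([43, 43, 457]);
translate([122, 603, 481]) cube([427, 34, 404]);
translate([122, 231, 689]) cube([39, 372, 39]);
translate([510, 231, 689]) cube([39, 372, 39]);
translate([122, 231, 481]) cube([39, 39, 208]);
translate([510, 231, 481]) cube([39, 39, 208]);
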